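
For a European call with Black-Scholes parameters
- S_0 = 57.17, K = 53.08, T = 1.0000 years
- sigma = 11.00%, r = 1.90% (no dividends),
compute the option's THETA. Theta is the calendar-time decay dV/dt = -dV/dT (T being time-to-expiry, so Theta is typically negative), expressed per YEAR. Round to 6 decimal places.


Answer: Theta = -1.612508

Derivation:
d1 = 0.9025370528; d2 = 0.7925370528
phi(d1) = 0.2654775235; exp(-qT) = 1.0000000000; exp(-rT) = 0.9811793622
Theta = -S*exp(-qT)*phi(d1)*sigma/(2*sqrt(T)) - r*K*exp(-rT)*N(d2) + q*S*exp(-qT)*N(d1)
N(d1) = 0.8166141761; N(d2) = 0.7859762021; sqrt(T) = 1.0000000000
Term 1 = -57.1700 * 1.0000000000 * 0.2654775235 * 0.1100 / (2 * 1.0000000000) = -0.8347542510
Term 2 = -0.0190 * 53.0800 * 0.9811793622 * 0.7859762021 = -0.7777541132
Term 3 = 0 (no dividend yield, q = 0)
Theta = -0.8347542510 + (-0.7777541132) + (0.0000000000) = -1.612508


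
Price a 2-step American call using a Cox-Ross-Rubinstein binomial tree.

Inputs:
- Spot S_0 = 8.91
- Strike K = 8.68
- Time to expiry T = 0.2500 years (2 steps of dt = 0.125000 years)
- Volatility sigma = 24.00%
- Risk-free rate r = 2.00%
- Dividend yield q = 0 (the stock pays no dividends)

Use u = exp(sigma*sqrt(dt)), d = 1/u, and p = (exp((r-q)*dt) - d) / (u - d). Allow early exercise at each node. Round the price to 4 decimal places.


Answer: Price = V(0,0) = 0.5695

Derivation:
dt = T/N = 0.125000
u = exp(sigma*sqrt(dt)) = 1.088557; d = 1/u = 0.918647
p = (exp((r-q)*dt) - d) / (u - d) = 0.493532
Discount per step: exp(-r*dt) = 0.997503
Stock lattice S(k, i) with i counting down-moves:
  k=0: S(0,0) = 8.9100
  k=1: S(1,0) = 9.6990; S(1,1) = 8.1851
  k=2: S(2,0) = 10.5580; S(2,1) = 8.9100; S(2,2) = 7.5193
Terminal payoffs V(N, i) = max(S_T - K, 0):
  V(2,0) = 1.877958; V(2,1) = 0.230000; V(2,2) = 0.000000
Backward induction: V(k, i) = exp(-r*dt) * [p * V(k+1, i) + (1-p) * V(k+1, i+1)]; then take max(V_cont, immediate exercise) for American.
  V(1,0) = exp(-r*dt) * [p*1.877958 + (1-p)*0.230000] = 1.040714; exercise = 1.019041; V(1,0) = max -> 1.040714
  V(1,1) = exp(-r*dt) * [p*0.230000 + (1-p)*0.000000] = 0.113229; exercise = 0.000000; V(1,1) = max -> 0.113229
  V(0,0) = exp(-r*dt) * [p*1.040714 + (1-p)*0.113229] = 0.569547; exercise = 0.230000; V(0,0) = max -> 0.569547


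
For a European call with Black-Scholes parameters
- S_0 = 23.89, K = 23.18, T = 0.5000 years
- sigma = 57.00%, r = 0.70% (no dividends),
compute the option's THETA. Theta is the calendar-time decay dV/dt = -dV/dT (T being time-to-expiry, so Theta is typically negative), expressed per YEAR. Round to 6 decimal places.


Answer: Theta = -3.761674

Derivation:
d1 = 0.2850635821; d2 = -0.1179872832
phi(d1) = 0.3830578886; exp(-qT) = 1.0000000000; exp(-rT) = 0.9965061179
Theta = -S*exp(-qT)*phi(d1)*sigma/(2*sqrt(T)) - r*K*exp(-rT)*N(d2) + q*S*exp(-qT)*N(d1)
N(d1) = 0.6122022849; N(d2) = 0.4530388670; sqrt(T) = 0.7071067812
Term 1 = -23.8900 * 1.0000000000 * 0.3830578886 * 0.5700 / (2 * 0.7071067812) = -3.6884204233
Term 2 = -0.0070 * 23.1800 * 0.9965061179 * 0.4530388670 = -0.0732532510
Term 3 = 0 (no dividend yield, q = 0)
Theta = -3.6884204233 + (-0.0732532510) + (0.0000000000) = -3.761674


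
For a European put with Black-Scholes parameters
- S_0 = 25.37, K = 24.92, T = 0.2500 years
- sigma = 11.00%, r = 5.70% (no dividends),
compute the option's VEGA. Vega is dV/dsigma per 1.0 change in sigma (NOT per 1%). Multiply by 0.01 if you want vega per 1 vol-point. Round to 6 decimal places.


d1 = 0.6119850853; d2 = 0.5569850853
phi(d1) = 0.3308132026; exp(-qT) = 1.0000000000; exp(-rT) = 0.9858510507
Vega = S * exp(-qT) * phi(d1) * sqrt(T) = 25.3700 * 1.0000000000 * 0.3308132026 * 0.5000000000 = 4.196365

Answer: Vega = 4.196365


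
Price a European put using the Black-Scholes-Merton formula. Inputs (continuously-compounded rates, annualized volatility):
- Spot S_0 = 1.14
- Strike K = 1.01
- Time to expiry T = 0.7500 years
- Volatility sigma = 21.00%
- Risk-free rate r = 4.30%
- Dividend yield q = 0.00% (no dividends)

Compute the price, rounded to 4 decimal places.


Answer: Price = 0.0213

Derivation:
d1 = (ln(S/K) + (r - q + 0.5*sigma^2) * T) / (sigma * sqrt(T)) = 0.93401764
d2 = d1 - sigma * sqrt(T) = 0.75215231
exp(-rT) = 0.96826449; exp(-qT) = 1.00000000
P = K * exp(-rT) * N(-d2) - S_0 * exp(-qT) * N(-d1)
N(-d1) = 0.17514740; N(-d2) = 0.22597973
P = 1.0100 * 0.96826449 * 0.22597973 - 1.1400 * 1.00000000 * 0.17514740 = 0.0213


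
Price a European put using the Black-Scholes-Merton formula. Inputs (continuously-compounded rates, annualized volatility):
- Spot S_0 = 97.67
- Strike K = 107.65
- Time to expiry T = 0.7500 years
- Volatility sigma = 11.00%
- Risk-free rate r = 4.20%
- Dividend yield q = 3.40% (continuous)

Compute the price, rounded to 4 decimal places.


d1 = (ln(S/K) + (r - q + 0.5*sigma^2) * T) / (sigma * sqrt(T)) = -0.91067321
d2 = d1 - sigma * sqrt(T) = -1.00593600
exp(-rT) = 0.96899096; exp(-qT) = 0.97482238
P = K * exp(-rT) * N(-d2) - S_0 * exp(-qT) * N(-d1)
N(-d1) = 0.81876621; N(-d2) = 0.84277682
P = 107.6500 * 0.96899096 * 0.84277682 - 97.6700 * 0.97482238 * 0.81876621 = 9.9562

Answer: Price = 9.9562


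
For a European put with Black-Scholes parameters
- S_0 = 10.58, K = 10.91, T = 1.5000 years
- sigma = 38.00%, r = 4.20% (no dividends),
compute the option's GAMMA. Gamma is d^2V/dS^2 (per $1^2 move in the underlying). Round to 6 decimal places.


d1 = 0.3020728511; d2 = -0.1633302000
phi(d1) = 0.3811499023; exp(-qT) = 1.0000000000; exp(-rT) = 0.9389434737
Gamma = exp(-qT) * phi(d1) / (S * sigma * sqrt(T)) = 1.0000000000 * 0.3811499023 / (10.5800 * 0.3800 * 1.2247448714) = 0.077407

Answer: Gamma = 0.077407


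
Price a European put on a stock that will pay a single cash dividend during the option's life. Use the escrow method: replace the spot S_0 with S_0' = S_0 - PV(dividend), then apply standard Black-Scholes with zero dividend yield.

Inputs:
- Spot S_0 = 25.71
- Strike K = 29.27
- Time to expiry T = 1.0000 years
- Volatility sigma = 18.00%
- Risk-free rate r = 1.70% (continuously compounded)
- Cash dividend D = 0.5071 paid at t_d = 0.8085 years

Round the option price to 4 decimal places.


Answer: Price = 4.2177

Derivation:
PV(D) = D * exp(-r * t_d) = 0.5071 * 0.98634952 = 0.50017784
S_0' = S_0 - PV(D) = 25.7100 - 0.50017784 = 25.20982216
d1 = (ln(S_0'/K) + (r + sigma^2/2)*T) / (sigma*sqrt(T)) = -0.64516341
d2 = d1 - sigma*sqrt(T) = -0.82516341
exp(-rT) = 0.98314368
N(-d1) = 0.74058935; N(-d2) = 0.79536059
P = K * exp(-rT) * N(-d2) - S_0' * N(-d1) = 29.2700 * 0.98314368 * 0.79536059 - 25.20982216 * 0.74058935 = 4.2177


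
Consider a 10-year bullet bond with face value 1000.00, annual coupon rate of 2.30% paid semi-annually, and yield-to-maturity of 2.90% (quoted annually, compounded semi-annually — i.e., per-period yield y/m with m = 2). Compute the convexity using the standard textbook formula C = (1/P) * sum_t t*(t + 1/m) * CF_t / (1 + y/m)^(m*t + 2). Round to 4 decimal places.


Coupon per period c = face * coupon_rate / m = 11.500000
Periods per year m = 2; per-period yield y/m = 0.014500
Number of cashflows N = 20
Cashflows (t years, CF_t, discount factor 1/(1+y/m)^(m*t), PV):
  t = 0.5000: CF_t = 11.500000, DF = 0.985707, PV = 11.335633
  t = 1.0000: CF_t = 11.500000, DF = 0.971619, PV = 11.173616
  t = 1.5000: CF_t = 11.500000, DF = 0.957732, PV = 11.013914
  t = 2.0000: CF_t = 11.500000, DF = 0.944043, PV = 10.856495
  t = 2.5000: CF_t = 11.500000, DF = 0.930550, PV = 10.701326
  t = 3.0000: CF_t = 11.500000, DF = 0.917250, PV = 10.548374
  t = 3.5000: CF_t = 11.500000, DF = 0.904140, PV = 10.397609
  t = 4.0000: CF_t = 11.500000, DF = 0.891217, PV = 10.248998
  t = 4.5000: CF_t = 11.500000, DF = 0.878479, PV = 10.102512
  t = 5.0000: CF_t = 11.500000, DF = 0.865923, PV = 9.958119
  t = 5.5000: CF_t = 11.500000, DF = 0.853547, PV = 9.815790
  t = 6.0000: CF_t = 11.500000, DF = 0.841347, PV = 9.675496
  t = 6.5000: CF_t = 11.500000, DF = 0.829322, PV = 9.537206
  t = 7.0000: CF_t = 11.500000, DF = 0.817469, PV = 9.400893
  t = 7.5000: CF_t = 11.500000, DF = 0.805785, PV = 9.266529
  t = 8.0000: CF_t = 11.500000, DF = 0.794268, PV = 9.134084
  t = 8.5000: CF_t = 11.500000, DF = 0.782916, PV = 9.003533
  t = 9.0000: CF_t = 11.500000, DF = 0.771726, PV = 8.874848
  t = 9.5000: CF_t = 11.500000, DF = 0.760696, PV = 8.748002
  t = 10.0000: CF_t = 1011.500000, DF = 0.749823, PV = 758.446340
Price P = sum_t PV_t = 948.239318
Convexity numerator sum_t t*(t + 1/m) * CF_t / (1+y/m)^(m*t + 2):
  t = 0.5000: term = 5.506957
  t = 1.0000: term = 16.284742
  t = 1.5000: term = 32.103977
  t = 2.0000: term = 52.741872
  t = 2.5000: term = 77.982067
  t = 3.0000: term = 107.614484
  t = 3.5000: term = 141.435169
  t = 4.0000: term = 179.246148
  t = 4.5000: term = 220.855284
  t = 5.0000: term = 266.076132
  t = 5.5000: term = 314.727805
  t = 6.0000: term = 366.634837
  t = 6.5000: term = 421.627051
  t = 7.0000: term = 479.539429
  t = 7.5000: term = 540.211988
  t = 8.0000: term = 603.489653
  t = 8.5000: term = 669.222139
  t = 9.0000: term = 737.263829
  t = 9.5000: term = 807.473665
  t = 10.0000: term = 77376.673681
Convexity = (1/P) * sum = 83416.710908 / 948.239318 = 87.970103

Answer: Convexity = 87.9701


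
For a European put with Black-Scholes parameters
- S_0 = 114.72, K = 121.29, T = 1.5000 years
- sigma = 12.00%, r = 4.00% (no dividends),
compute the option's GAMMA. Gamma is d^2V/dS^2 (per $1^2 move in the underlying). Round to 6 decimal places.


Answer: Gamma = 0.023537

Derivation:
d1 = 0.1028105586; d2 = -0.0441588259
phi(d1) = 0.3968394299; exp(-qT) = 1.0000000000; exp(-rT) = 0.9417645336
Gamma = exp(-qT) * phi(d1) / (S * sigma * sqrt(T)) = 1.0000000000 * 0.3968394299 / (114.7200 * 0.1200 * 1.2247448714) = 0.023537


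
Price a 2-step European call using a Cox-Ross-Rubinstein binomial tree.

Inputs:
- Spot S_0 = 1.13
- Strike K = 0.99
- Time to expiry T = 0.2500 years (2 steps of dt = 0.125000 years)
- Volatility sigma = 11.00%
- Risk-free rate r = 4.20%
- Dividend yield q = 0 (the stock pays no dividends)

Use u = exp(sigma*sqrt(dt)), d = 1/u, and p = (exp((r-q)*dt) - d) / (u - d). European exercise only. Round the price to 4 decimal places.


dt = T/N = 0.125000
u = exp(sigma*sqrt(dt)) = 1.039657; d = 1/u = 0.961856
p = (exp((r-q)*dt) - d) / (u - d) = 0.557935
Discount per step: exp(-r*dt) = 0.994764
Stock lattice S(k, i) with i counting down-moves:
  k=0: S(0,0) = 1.1300
  k=1: S(1,0) = 1.1748; S(1,1) = 1.0869
  k=2: S(2,0) = 1.2214; S(2,1) = 1.1300; S(2,2) = 1.0454
Terminal payoffs V(N, i) = max(S_T - K, 0):
  V(2,0) = 0.231402; V(2,1) = 0.140000; V(2,2) = 0.055438
Backward induction: V(k, i) = exp(-r*dt) * [p * V(k+1, i) + (1-p) * V(k+1, i+1)].
  V(1,0) = exp(-r*dt) * [p*0.231402 + (1-p)*0.140000] = 0.189996
  V(1,1) = exp(-r*dt) * [p*0.140000 + (1-p)*0.055438] = 0.102081
  V(0,0) = exp(-r*dt) * [p*0.189996 + (1-p)*0.102081] = 0.150341

Answer: Price = V(0,0) = 0.1503


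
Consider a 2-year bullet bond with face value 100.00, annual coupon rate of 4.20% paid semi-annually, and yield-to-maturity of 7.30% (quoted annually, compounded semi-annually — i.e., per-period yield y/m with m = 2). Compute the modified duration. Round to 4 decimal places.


Coupon per period c = face * coupon_rate / m = 2.100000
Periods per year m = 2; per-period yield y/m = 0.036500
Number of cashflows N = 4
Cashflows (t years, CF_t, discount factor 1/(1+y/m)^(m*t), PV):
  t = 0.5000: CF_t = 2.100000, DF = 0.964785, PV = 2.026049
  t = 1.0000: CF_t = 2.100000, DF = 0.930811, PV = 1.954703
  t = 1.5000: CF_t = 2.100000, DF = 0.898033, PV = 1.885868
  t = 2.0000: CF_t = 102.100000, DF = 0.866409, PV = 88.460322
Price P = sum_t PV_t = 94.326942
First compute Macaulay numerator sum_t t * PV_t:
  t * PV_t at t = 0.5000: 1.013025
  t * PV_t at t = 1.0000: 1.954703
  t * PV_t at t = 1.5000: 2.828803
  t * PV_t at t = 2.0000: 176.920644
Macaulay duration D = 182.717174 / 94.326942 = 1.937062
Modified duration = D / (1 + y/m) = 1.937062 / (1 + 0.036500) = 1.868849

Answer: Modified duration = 1.8688


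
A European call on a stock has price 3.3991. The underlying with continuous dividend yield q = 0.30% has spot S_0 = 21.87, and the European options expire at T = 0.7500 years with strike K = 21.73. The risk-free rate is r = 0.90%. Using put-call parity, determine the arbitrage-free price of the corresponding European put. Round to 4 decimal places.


Answer: Put price = 3.1621

Derivation:
Put-call parity: C - P = S_0 * exp(-qT) - K * exp(-rT).
S_0 * exp(-qT) = 21.8700 * 0.99775253 = 21.82084782
K * exp(-rT) = 21.7300 * 0.99327273 = 21.58381642
P = C - S*exp(-qT) + K*exp(-rT)
P = 3.3991 - 21.82084782 + 21.58381642 = 3.1621


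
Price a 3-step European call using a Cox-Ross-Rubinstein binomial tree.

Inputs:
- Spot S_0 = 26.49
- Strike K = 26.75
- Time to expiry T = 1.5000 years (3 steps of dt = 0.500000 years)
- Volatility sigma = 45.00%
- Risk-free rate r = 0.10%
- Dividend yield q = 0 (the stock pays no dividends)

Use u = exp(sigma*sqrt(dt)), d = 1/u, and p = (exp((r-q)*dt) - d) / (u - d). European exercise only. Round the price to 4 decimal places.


dt = T/N = 0.500000
u = exp(sigma*sqrt(dt)) = 1.374648; d = 1/u = 0.727459
p = (exp((r-q)*dt) - d) / (u - d) = 0.421888
Discount per step: exp(-r*dt) = 0.999500
Stock lattice S(k, i) with i counting down-moves:
  k=0: S(0,0) = 26.4900
  k=1: S(1,0) = 36.4144; S(1,1) = 19.2704
  k=2: S(2,0) = 50.0571; S(2,1) = 26.4900; S(2,2) = 14.0184
  k=3: S(3,0) = 68.8109; S(3,1) = 36.4144; S(3,2) = 19.2704; S(3,3) = 10.1978
Terminal payoffs V(N, i) = max(S_T - K, 0):
  V(3,0) = 42.060852; V(3,1) = 9.664438; V(3,2) = 0.000000; V(3,3) = 0.000000
Backward induction: V(k, i) = exp(-r*dt) * [p * V(k+1, i) + (1-p) * V(k+1, i+1)].
  V(2,0) = exp(-r*dt) * [p*42.060852 + (1-p)*9.664438] = 23.320424
  V(2,1) = exp(-r*dt) * [p*9.664438 + (1-p)*0.000000] = 4.075270
  V(2,2) = exp(-r*dt) * [p*0.000000 + (1-p)*0.000000] = 0.000000
  V(1,0) = exp(-r*dt) * [p*23.320424 + (1-p)*4.075270] = 12.188468
  V(1,1) = exp(-r*dt) * [p*4.075270 + (1-p)*0.000000] = 1.718447
  V(0,0) = exp(-r*dt) * [p*12.188468 + (1-p)*1.718447] = 6.132553

Answer: Price = V(0,0) = 6.1326


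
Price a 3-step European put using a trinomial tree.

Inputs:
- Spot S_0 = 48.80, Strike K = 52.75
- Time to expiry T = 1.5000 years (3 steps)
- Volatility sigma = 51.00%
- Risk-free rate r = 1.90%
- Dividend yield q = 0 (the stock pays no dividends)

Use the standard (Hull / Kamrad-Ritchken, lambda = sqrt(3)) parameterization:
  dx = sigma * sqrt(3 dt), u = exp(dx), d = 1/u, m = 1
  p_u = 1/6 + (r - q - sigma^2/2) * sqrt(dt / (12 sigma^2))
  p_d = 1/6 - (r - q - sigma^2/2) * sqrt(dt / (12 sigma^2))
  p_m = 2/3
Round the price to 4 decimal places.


dt = T/N = 0.500000; dx = sigma*sqrt(3*dt) = 0.624620
u = exp(dx) = 1.867536; d = 1/u = 0.535465
p_u = 0.122220, p_m = 0.666667, p_d = 0.211114
Discount per step: exp(-r*dt) = 0.990545
Stock lattice S(k, j) with j the centered position index:
  k=0: S(0,+0) = 48.8000
  k=1: S(1,-1) = 26.1307; S(1,+0) = 48.8000; S(1,+1) = 91.1358
  k=2: S(2,-2) = 13.9921; S(2,-1) = 26.1307; S(2,+0) = 48.8000; S(2,+1) = 91.1358; S(2,+2) = 170.1993
  k=3: S(3,-3) = 7.4923; S(3,-2) = 13.9921; S(3,-1) = 26.1307; S(3,+0) = 48.8000; S(3,+1) = 91.1358; S(3,+2) = 170.1993; S(3,+3) = 317.8533
Terminal payoffs V(N, j) = max(K - S_T, 0):
  V(3,-3) = 45.257739; V(3,-2) = 38.757933; V(3,-1) = 26.619311; V(3,+0) = 3.950000; V(3,+1) = 0.000000; V(3,+2) = 0.000000; V(3,+3) = 0.000000
Backward induction: V(k, j) = exp(-r*dt) * [p_u * V(k+1, j+1) + p_m * V(k+1, j) + p_d * V(k+1, j-1)]
  V(2,-2) = exp(-r*dt) * [p_u*26.619311 + p_m*38.757933 + p_d*45.257739] = 38.281149
  V(2,-1) = exp(-r*dt) * [p_u*3.950000 + p_m*26.619311 + p_d*38.757933] = 26.161586
  V(2,+0) = exp(-r*dt) * [p_u*0.000000 + p_m*3.950000 + p_d*26.619311] = 8.175002
  V(2,+1) = exp(-r*dt) * [p_u*0.000000 + p_m*0.000000 + p_d*3.950000] = 0.826015
  V(2,+2) = exp(-r*dt) * [p_u*0.000000 + p_m*0.000000 + p_d*0.000000] = 0.000000
  V(1,-1) = exp(-r*dt) * [p_u*8.175002 + p_m*26.161586 + p_d*38.281149] = 26.271114
  V(1,+0) = exp(-r*dt) * [p_u*0.826015 + p_m*8.175002 + p_d*26.161586] = 10.969321
  V(1,+1) = exp(-r*dt) * [p_u*0.000000 + p_m*0.826015 + p_d*8.175002] = 2.255007
  V(0,+0) = exp(-r*dt) * [p_u*2.255007 + p_m*10.969321 + p_d*26.271114] = 13.010490

Answer: Price = V(0,0) = 13.0105


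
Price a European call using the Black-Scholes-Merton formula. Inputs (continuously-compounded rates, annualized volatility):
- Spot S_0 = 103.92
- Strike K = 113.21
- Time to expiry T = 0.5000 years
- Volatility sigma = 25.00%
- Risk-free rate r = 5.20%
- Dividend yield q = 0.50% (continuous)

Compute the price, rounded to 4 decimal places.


d1 = (ln(S/K) + (r - q + 0.5*sigma^2) * T) / (sigma * sqrt(T)) = -0.26303314
d2 = d1 - sigma * sqrt(T) = -0.43980983
exp(-rT) = 0.97433509; exp(-qT) = 0.99750312
C = S_0 * exp(-qT) * N(d1) - K * exp(-rT) * N(d2)
N(d1) = 0.39626252; N(d2) = 0.33003742
C = 103.9200 * 0.99750312 * 0.39626252 - 113.2100 * 0.97433509 * 0.33003742 = 4.6722

Answer: Price = 4.6722


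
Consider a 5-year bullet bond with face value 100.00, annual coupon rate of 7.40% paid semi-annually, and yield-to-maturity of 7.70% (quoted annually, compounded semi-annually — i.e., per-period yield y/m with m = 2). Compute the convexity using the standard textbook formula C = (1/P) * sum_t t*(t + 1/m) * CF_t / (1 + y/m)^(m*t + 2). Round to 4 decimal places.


Coupon per period c = face * coupon_rate / m = 3.700000
Periods per year m = 2; per-period yield y/m = 0.038500
Number of cashflows N = 10
Cashflows (t years, CF_t, discount factor 1/(1+y/m)^(m*t), PV):
  t = 0.5000: CF_t = 3.700000, DF = 0.962927, PV = 3.562831
  t = 1.0000: CF_t = 3.700000, DF = 0.927229, PV = 3.430747
  t = 1.5000: CF_t = 3.700000, DF = 0.892854, PV = 3.303560
  t = 2.0000: CF_t = 3.700000, DF = 0.859754, PV = 3.181088
  t = 2.5000: CF_t = 3.700000, DF = 0.827880, PV = 3.063157
  t = 3.0000: CF_t = 3.700000, DF = 0.797188, PV = 2.949597
  t = 3.5000: CF_t = 3.700000, DF = 0.767635, PV = 2.840248
  t = 4.0000: CF_t = 3.700000, DF = 0.739176, PV = 2.734952
  t = 4.5000: CF_t = 3.700000, DF = 0.711773, PV = 2.633560
  t = 5.0000: CF_t = 103.700000, DF = 0.685386, PV = 71.074489
Price P = sum_t PV_t = 98.774230
Convexity numerator sum_t t*(t + 1/m) * CF_t / (1+y/m)^(m*t + 2):
  t = 0.5000: term = 1.651780
  t = 1.0000: term = 4.771632
  t = 1.5000: term = 9.189470
  t = 2.0000: term = 14.747986
  t = 2.5000: term = 21.301858
  t = 3.0000: term = 28.716997
  t = 3.5000: term = 36.869840
  t = 4.0000: term = 45.646683
  t = 4.5000: term = 54.943046
  t = 5.0000: term = 1812.313977
Convexity = (1/P) * sum = 2030.153268 / 98.774230 = 20.553471

Answer: Convexity = 20.5535


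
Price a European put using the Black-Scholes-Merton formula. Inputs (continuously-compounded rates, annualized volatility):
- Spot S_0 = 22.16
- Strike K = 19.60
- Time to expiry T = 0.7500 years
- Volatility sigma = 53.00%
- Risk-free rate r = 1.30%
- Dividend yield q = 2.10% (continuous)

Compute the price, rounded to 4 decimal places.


d1 = (ln(S/K) + (r - q + 0.5*sigma^2) * T) / (sigma * sqrt(T)) = 0.48387790
d2 = d1 - sigma * sqrt(T) = 0.02488444
exp(-rT) = 0.99029738; exp(-qT) = 0.98437338
P = K * exp(-rT) * N(-d2) - S_0 * exp(-qT) * N(-d1)
N(-d1) = 0.31423626; N(-d2) = 0.49007357
P = 19.6000 * 0.99029738 * 0.49007357 - 22.1600 * 0.98437338 * 0.31423626 = 2.6576

Answer: Price = 2.6576


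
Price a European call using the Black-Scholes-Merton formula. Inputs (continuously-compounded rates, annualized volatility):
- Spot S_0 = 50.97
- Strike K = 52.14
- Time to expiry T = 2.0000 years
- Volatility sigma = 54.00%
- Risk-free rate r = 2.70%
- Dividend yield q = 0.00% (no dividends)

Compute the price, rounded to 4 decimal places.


d1 = (ln(S/K) + (r - q + 0.5*sigma^2) * T) / (sigma * sqrt(T)) = 0.42282997
d2 = d1 - sigma * sqrt(T) = -0.34084535
exp(-rT) = 0.94743211; exp(-qT) = 1.00000000
C = S_0 * exp(-qT) * N(d1) - K * exp(-rT) * N(d2)
N(d1) = 0.66379034; N(d2) = 0.36661000
C = 50.9700 * 1.00000000 * 0.66379034 - 52.1400 * 0.94743211 * 0.36661000 = 15.7232

Answer: Price = 15.7232


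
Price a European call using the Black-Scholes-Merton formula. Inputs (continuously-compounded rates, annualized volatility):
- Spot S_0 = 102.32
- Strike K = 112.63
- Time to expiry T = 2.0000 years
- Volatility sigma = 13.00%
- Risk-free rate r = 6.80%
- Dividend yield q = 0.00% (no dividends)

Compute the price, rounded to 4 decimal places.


Answer: Price = 9.5257

Derivation:
d1 = (ln(S/K) + (r - q + 0.5*sigma^2) * T) / (sigma * sqrt(T)) = 0.30947914
d2 = d1 - sigma * sqrt(T) = 0.12563137
exp(-rT) = 0.87284263; exp(-qT) = 1.00000000
C = S_0 * exp(-qT) * N(d1) - K * exp(-rT) * N(d2)
N(d1) = 0.62152146; N(d2) = 0.54998814
C = 102.3200 * 1.00000000 * 0.62152146 - 112.6300 * 0.87284263 * 0.54998814 = 9.5257


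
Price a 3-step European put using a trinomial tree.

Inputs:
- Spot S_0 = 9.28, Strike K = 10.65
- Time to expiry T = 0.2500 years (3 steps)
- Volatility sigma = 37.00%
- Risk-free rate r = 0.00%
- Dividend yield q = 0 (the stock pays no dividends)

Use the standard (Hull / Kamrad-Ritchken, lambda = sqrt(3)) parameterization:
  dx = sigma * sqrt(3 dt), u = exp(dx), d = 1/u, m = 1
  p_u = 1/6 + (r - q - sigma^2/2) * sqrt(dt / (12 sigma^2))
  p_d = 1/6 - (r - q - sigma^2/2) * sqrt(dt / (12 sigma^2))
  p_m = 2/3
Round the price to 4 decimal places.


Answer: Price = V(0,0) = 1.6274

Derivation:
dt = T/N = 0.083333; dx = sigma*sqrt(3*dt) = 0.185000
u = exp(dx) = 1.203218; d = 1/u = 0.831104
p_u = 0.151250, p_m = 0.666667, p_d = 0.182083
Discount per step: exp(-r*dt) = 1.000000
Stock lattice S(k, j) with j the centered position index:
  k=0: S(0,+0) = 9.2800
  k=1: S(1,-1) = 7.7126; S(1,+0) = 9.2800; S(1,+1) = 11.1659
  k=2: S(2,-2) = 6.4100; S(2,-1) = 7.7126; S(2,+0) = 9.2800; S(2,+1) = 11.1659; S(2,+2) = 13.4350
  k=3: S(3,-3) = 5.3274; S(3,-2) = 6.4100; S(3,-1) = 7.7126; S(3,+0) = 9.2800; S(3,+1) = 11.1659; S(3,+2) = 13.4350; S(3,+3) = 16.1652
Terminal payoffs V(N, j) = max(K - S_T, 0):
  V(3,-3) = 5.322609; V(3,-2) = 4.239985; V(3,-1) = 2.937352; V(3,+0) = 1.370000; V(3,+1) = 0.000000; V(3,+2) = 0.000000; V(3,+3) = 0.000000
Backward induction: V(k, j) = exp(-r*dt) * [p_u * V(k+1, j+1) + p_m * V(k+1, j) + p_d * V(k+1, j-1)]
  V(2,-2) = exp(-r*dt) * [p_u*2.937352 + p_m*4.239985 + p_d*5.322609] = 4.240090
  V(2,-1) = exp(-r*dt) * [p_u*1.370000 + p_m*2.937352 + p_d*4.239985] = 2.937478
  V(2,+0) = exp(-r*dt) * [p_u*0.000000 + p_m*1.370000 + p_d*2.937352] = 1.448176
  V(2,+1) = exp(-r*dt) * [p_u*0.000000 + p_m*0.000000 + p_d*1.370000] = 0.249454
  V(2,+2) = exp(-r*dt) * [p_u*0.000000 + p_m*0.000000 + p_d*0.000000] = 0.000000
  V(1,-1) = exp(-r*dt) * [p_u*1.448176 + p_m*2.937478 + p_d*4.240090] = 2.949405
  V(1,+0) = exp(-r*dt) * [p_u*0.249454 + p_m*1.448176 + p_d*2.937478] = 1.538047
  V(1,+1) = exp(-r*dt) * [p_u*0.000000 + p_m*0.249454 + p_d*1.448176] = 0.429992
  V(0,+0) = exp(-r*dt) * [p_u*0.429992 + p_m*1.538047 + p_d*2.949405] = 1.627438


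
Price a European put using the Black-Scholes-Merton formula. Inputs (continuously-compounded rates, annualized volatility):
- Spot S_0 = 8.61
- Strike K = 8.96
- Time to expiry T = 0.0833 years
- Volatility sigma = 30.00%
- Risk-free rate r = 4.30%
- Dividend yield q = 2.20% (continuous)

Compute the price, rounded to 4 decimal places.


d1 = (ln(S/K) + (r - q + 0.5*sigma^2) * T) / (sigma * sqrt(T)) = -0.39669714
d2 = d1 - sigma * sqrt(T) = -0.48328236
exp(-rT) = 0.99642451; exp(-qT) = 0.99816908
P = K * exp(-rT) * N(-d2) - S_0 * exp(-qT) * N(-d1)
N(-d1) = 0.65420460; N(-d2) = 0.68555237
P = 8.9600 * 0.99642451 * 0.68555237 - 8.6100 * 0.99816908 * 0.65420460 = 0.4982

Answer: Price = 0.4982


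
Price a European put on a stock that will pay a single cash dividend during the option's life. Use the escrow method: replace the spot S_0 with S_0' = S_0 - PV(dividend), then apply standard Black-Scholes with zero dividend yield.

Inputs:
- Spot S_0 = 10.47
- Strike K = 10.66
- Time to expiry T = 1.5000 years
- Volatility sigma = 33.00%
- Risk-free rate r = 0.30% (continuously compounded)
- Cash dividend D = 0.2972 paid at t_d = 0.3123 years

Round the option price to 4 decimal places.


Answer: Price = 1.8928

Derivation:
PV(D) = D * exp(-r * t_d) = 0.2972 * 0.99906354 = 0.29692168
S_0' = S_0 - PV(D) = 10.4700 - 0.29692168 = 10.17307832
d1 = (ln(S_0'/K) + (r + sigma^2/2)*T) / (sigma*sqrt(T)) = 0.09753777
d2 = d1 - sigma*sqrt(T) = -0.30662804
exp(-rT) = 0.99551011
N(-d1) = 0.46114967; N(-d2) = 0.62043675
P = K * exp(-rT) * N(-d2) - S_0' * N(-d1) = 10.6600 * 0.99551011 * 0.62043675 - 10.17307832 * 0.46114967 = 1.8928


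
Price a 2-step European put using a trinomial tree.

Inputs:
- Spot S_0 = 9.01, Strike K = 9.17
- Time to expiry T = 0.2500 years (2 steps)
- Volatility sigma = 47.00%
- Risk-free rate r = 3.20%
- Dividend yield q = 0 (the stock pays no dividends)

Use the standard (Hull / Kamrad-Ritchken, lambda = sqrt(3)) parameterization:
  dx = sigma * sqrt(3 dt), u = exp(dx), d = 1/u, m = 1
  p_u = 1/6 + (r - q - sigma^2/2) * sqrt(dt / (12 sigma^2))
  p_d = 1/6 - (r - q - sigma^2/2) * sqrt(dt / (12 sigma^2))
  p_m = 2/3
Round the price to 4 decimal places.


dt = T/N = 0.125000; dx = sigma*sqrt(3*dt) = 0.287815
u = exp(dx) = 1.333511; d = 1/u = 0.749900
p_u = 0.149631, p_m = 0.666667, p_d = 0.183702
Discount per step: exp(-r*dt) = 0.996008
Stock lattice S(k, j) with j the centered position index:
  k=0: S(0,+0) = 9.0100
  k=1: S(1,-1) = 6.7566; S(1,+0) = 9.0100; S(1,+1) = 12.0149
  k=2: S(2,-2) = 5.0668; S(2,-1) = 6.7566; S(2,+0) = 9.0100; S(2,+1) = 12.0149; S(2,+2) = 16.0220
Terminal payoffs V(N, j) = max(K - S_T, 0):
  V(2,-2) = 4.103223; V(2,-1) = 2.413399; V(2,+0) = 0.160000; V(2,+1) = 0.000000; V(2,+2) = 0.000000
Backward induction: V(k, j) = exp(-r*dt) * [p_u * V(k+1, j+1) + p_m * V(k+1, j) + p_d * V(k+1, j-1)]
  V(1,-1) = exp(-r*dt) * [p_u*0.160000 + p_m*2.413399 + p_d*4.103223] = 2.377117
  V(1,+0) = exp(-r*dt) * [p_u*0.000000 + p_m*0.160000 + p_d*2.413399] = 0.547818
  V(1,+1) = exp(-r*dt) * [p_u*0.000000 + p_m*0.000000 + p_d*0.160000] = 0.029275
  V(0,+0) = exp(-r*dt) * [p_u*0.029275 + p_m*0.547818 + p_d*2.377117] = 0.803056

Answer: Price = V(0,0) = 0.8031


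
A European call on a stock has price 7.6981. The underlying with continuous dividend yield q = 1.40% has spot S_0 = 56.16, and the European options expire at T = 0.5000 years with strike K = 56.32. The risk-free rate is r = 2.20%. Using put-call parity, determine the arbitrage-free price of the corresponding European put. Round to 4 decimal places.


Answer: Put price = 7.6337

Derivation:
Put-call parity: C - P = S_0 * exp(-qT) - K * exp(-rT).
S_0 * exp(-qT) = 56.1600 * 0.99302444 = 55.76825272
K * exp(-rT) = 56.3200 * 0.98906028 = 55.70387490
P = C - S*exp(-qT) + K*exp(-rT)
P = 7.6981 - 55.76825272 + 55.70387490 = 7.6337


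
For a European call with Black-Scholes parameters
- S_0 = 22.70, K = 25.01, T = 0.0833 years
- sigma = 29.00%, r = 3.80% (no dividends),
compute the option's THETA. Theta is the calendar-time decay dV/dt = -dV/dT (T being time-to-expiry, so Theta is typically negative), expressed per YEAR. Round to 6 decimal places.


d1 = -1.0781802381; d2 = -1.1618792823
phi(d1) = 0.2230911501; exp(-qT) = 1.0000000000; exp(-rT) = 0.9968396046
Theta = -S*exp(-qT)*phi(d1)*sigma/(2*sqrt(T)) - r*K*exp(-rT)*N(d2) + q*S*exp(-qT)*N(d1)
N(d1) = 0.1404766646; N(d2) = 0.1226422519; sqrt(T) = 0.2886173938
Term 1 = -22.7000 * 1.0000000000 * 0.2230911501 * 0.2900 / (2 * 0.2886173938) = -2.5442143694
Term 2 = -0.0380 * 25.0100 * 0.9968396046 * 0.1226422519 = -0.1161883780
Term 3 = 0 (no dividend yield, q = 0)
Theta = -2.5442143694 + (-0.1161883780) + (0.0000000000) = -2.660403

Answer: Theta = -2.660403


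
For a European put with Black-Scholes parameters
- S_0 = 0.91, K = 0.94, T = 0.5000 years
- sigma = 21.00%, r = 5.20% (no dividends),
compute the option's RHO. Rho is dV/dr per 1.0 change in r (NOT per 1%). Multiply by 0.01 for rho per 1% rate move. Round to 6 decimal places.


d1 = 0.0309088108; d2 = -0.1175836132
phi(d1) = 0.3987517602; exp(-qT) = 1.0000000000; exp(-rT) = 0.9743350896
N(-d2) = 0.5468012052
Rho = -K*T*exp(-rT)*N(-d2) = -0.9400 * 0.5000 * 0.9743350896 * 0.5468012052 = -0.250401

Answer: Rho = -0.250401


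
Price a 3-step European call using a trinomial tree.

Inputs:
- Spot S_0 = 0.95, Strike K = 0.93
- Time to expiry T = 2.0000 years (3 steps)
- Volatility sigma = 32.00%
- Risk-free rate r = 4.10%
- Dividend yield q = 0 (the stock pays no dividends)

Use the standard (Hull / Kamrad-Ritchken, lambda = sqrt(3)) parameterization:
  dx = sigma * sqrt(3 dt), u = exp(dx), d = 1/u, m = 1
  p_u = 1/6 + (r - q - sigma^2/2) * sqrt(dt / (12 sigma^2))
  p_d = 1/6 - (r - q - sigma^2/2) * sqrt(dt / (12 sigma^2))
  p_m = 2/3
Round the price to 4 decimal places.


Answer: Price = V(0,0) = 0.2010

Derivation:
dt = T/N = 0.666667; dx = sigma*sqrt(3*dt) = 0.452548
u = exp(dx) = 1.572314; d = 1/u = 0.636005
p_u = 0.159154, p_m = 0.666667, p_d = 0.174180
Discount per step: exp(-r*dt) = 0.973037
Stock lattice S(k, j) with j the centered position index:
  k=0: S(0,+0) = 0.9500
  k=1: S(1,-1) = 0.6042; S(1,+0) = 0.9500; S(1,+1) = 1.4937
  k=2: S(2,-2) = 0.3843; S(2,-1) = 0.6042; S(2,+0) = 0.9500; S(2,+1) = 1.4937; S(2,+2) = 2.3486
  k=3: S(3,-3) = 0.2444; S(3,-2) = 0.3843; S(3,-1) = 0.6042; S(3,+0) = 0.9500; S(3,+1) = 1.4937; S(3,+2) = 2.3486; S(3,+3) = 3.6927
Terminal payoffs V(N, j) = max(S_T - K, 0):
  V(3,-3) = 0.000000; V(3,-2) = 0.000000; V(3,-1) = 0.000000; V(3,+0) = 0.020000; V(3,+1) = 0.563698; V(3,+2) = 1.418562; V(3,+3) = 2.762677
Backward induction: V(k, j) = exp(-r*dt) * [p_u * V(k+1, j+1) + p_m * V(k+1, j) + p_d * V(k+1, j-1)]
  V(2,-2) = exp(-r*dt) * [p_u*0.000000 + p_m*0.000000 + p_d*0.000000] = 0.000000
  V(2,-1) = exp(-r*dt) * [p_u*0.020000 + p_m*0.000000 + p_d*0.000000] = 0.003097
  V(2,+0) = exp(-r*dt) * [p_u*0.563698 + p_m*0.020000 + p_d*0.000000] = 0.100269
  V(2,+1) = exp(-r*dt) * [p_u*1.418562 + p_m*0.563698 + p_d*0.020000] = 0.588738
  V(2,+2) = exp(-r*dt) * [p_u*2.762677 + p_m*1.418562 + p_d*0.563698] = 1.443581
  V(1,-1) = exp(-r*dt) * [p_u*0.100269 + p_m*0.003097 + p_d*0.000000] = 0.017537
  V(1,+0) = exp(-r*dt) * [p_u*0.588738 + p_m*0.100269 + p_d*0.003097] = 0.156742
  V(1,+1) = exp(-r*dt) * [p_u*1.443581 + p_m*0.588738 + p_d*0.100269] = 0.622459
  V(0,+0) = exp(-r*dt) * [p_u*0.622459 + p_m*0.156742 + p_d*0.017537] = 0.201045


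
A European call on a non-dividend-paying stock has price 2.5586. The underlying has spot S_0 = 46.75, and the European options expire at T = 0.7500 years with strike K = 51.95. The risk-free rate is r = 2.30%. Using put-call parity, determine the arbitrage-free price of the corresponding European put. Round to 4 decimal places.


Put-call parity: C - P = S_0 * exp(-qT) - K * exp(-rT).
S_0 * exp(-qT) = 46.7500 * 1.00000000 = 46.75000000
K * exp(-rT) = 51.9500 * 0.98289793 = 51.06154743
P = C - S*exp(-qT) + K*exp(-rT)
P = 2.5586 - 46.75000000 + 51.06154743 = 6.8701

Answer: Put price = 6.8701


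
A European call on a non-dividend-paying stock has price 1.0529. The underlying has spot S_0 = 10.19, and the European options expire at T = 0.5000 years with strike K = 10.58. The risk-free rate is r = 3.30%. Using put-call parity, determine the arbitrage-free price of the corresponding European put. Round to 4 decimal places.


Answer: Put price = 1.2698

Derivation:
Put-call parity: C - P = S_0 * exp(-qT) - K * exp(-rT).
S_0 * exp(-qT) = 10.1900 * 1.00000000 = 10.19000000
K * exp(-rT) = 10.5800 * 0.98363538 = 10.40686231
P = C - S*exp(-qT) + K*exp(-rT)
P = 1.0529 - 10.19000000 + 10.40686231 = 1.2698


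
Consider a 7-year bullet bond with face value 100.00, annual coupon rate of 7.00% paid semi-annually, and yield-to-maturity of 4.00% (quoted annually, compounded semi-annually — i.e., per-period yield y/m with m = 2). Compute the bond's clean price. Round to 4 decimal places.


Coupon per period c = face * coupon_rate / m = 3.500000
Periods per year m = 2; per-period yield y/m = 0.020000
Number of cashflows N = 14
Cashflows (t years, CF_t, discount factor 1/(1+y/m)^(m*t), PV):
  t = 0.5000: CF_t = 3.500000, DF = 0.980392, PV = 3.431373
  t = 1.0000: CF_t = 3.500000, DF = 0.961169, PV = 3.364091
  t = 1.5000: CF_t = 3.500000, DF = 0.942322, PV = 3.298128
  t = 2.0000: CF_t = 3.500000, DF = 0.923845, PV = 3.233459
  t = 2.5000: CF_t = 3.500000, DF = 0.905731, PV = 3.170058
  t = 3.0000: CF_t = 3.500000, DF = 0.887971, PV = 3.107900
  t = 3.5000: CF_t = 3.500000, DF = 0.870560, PV = 3.046961
  t = 4.0000: CF_t = 3.500000, DF = 0.853490, PV = 2.987216
  t = 4.5000: CF_t = 3.500000, DF = 0.836755, PV = 2.928643
  t = 5.0000: CF_t = 3.500000, DF = 0.820348, PV = 2.871219
  t = 5.5000: CF_t = 3.500000, DF = 0.804263, PV = 2.814921
  t = 6.0000: CF_t = 3.500000, DF = 0.788493, PV = 2.759726
  t = 6.5000: CF_t = 3.500000, DF = 0.773033, PV = 2.705614
  t = 7.0000: CF_t = 103.500000, DF = 0.757875, PV = 78.440065
Price P = sum_t PV_t = 118.159373

Answer: Price = 118.1594


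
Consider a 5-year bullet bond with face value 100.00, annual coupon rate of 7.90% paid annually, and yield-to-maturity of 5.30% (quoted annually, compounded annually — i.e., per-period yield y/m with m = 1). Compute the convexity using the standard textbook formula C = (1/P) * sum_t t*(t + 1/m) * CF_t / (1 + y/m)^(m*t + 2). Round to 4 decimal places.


Coupon per period c = face * coupon_rate / m = 7.900000
Periods per year m = 1; per-period yield y/m = 0.053000
Number of cashflows N = 5
Cashflows (t years, CF_t, discount factor 1/(1+y/m)^(m*t), PV):
  t = 1.0000: CF_t = 7.900000, DF = 0.949668, PV = 7.502374
  t = 2.0000: CF_t = 7.900000, DF = 0.901869, PV = 7.124762
  t = 3.0000: CF_t = 7.900000, DF = 0.856475, PV = 6.766156
  t = 4.0000: CF_t = 7.900000, DF = 0.813367, PV = 6.425599
  t = 5.0000: CF_t = 107.900000, DF = 0.772428, PV = 83.345007
Price P = sum_t PV_t = 111.163898
Convexity numerator sum_t t*(t + 1/m) * CF_t / (1+y/m)^(m*t + 2):
  t = 1.0000: term = 13.532311
  t = 2.0000: term = 38.553593
  t = 3.0000: term = 73.226197
  t = 4.0000: term = 115.900914
  t = 5.0000: term = 2254.987304
Convexity = (1/P) * sum = 2496.200319 / 111.163898 = 22.455135

Answer: Convexity = 22.4551


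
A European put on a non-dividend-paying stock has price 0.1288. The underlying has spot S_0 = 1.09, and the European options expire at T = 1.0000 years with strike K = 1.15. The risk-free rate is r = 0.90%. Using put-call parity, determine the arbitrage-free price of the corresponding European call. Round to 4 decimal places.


Put-call parity: C - P = S_0 * exp(-qT) - K * exp(-rT).
S_0 * exp(-qT) = 1.0900 * 1.00000000 = 1.09000000
K * exp(-rT) = 1.1500 * 0.99104038 = 1.13969644
C = P + S*exp(-qT) - K*exp(-rT)
C = 0.1288 + 1.09000000 - 1.13969644 = 0.0791

Answer: Call price = 0.0791


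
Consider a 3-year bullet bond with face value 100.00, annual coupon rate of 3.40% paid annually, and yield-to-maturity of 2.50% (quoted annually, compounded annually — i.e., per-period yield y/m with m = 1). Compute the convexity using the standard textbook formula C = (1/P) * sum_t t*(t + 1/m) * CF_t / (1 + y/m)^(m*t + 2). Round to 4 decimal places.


Coupon per period c = face * coupon_rate / m = 3.400000
Periods per year m = 1; per-period yield y/m = 0.025000
Number of cashflows N = 3
Cashflows (t years, CF_t, discount factor 1/(1+y/m)^(m*t), PV):
  t = 1.0000: CF_t = 3.400000, DF = 0.975610, PV = 3.317073
  t = 2.0000: CF_t = 3.400000, DF = 0.951814, PV = 3.236169
  t = 3.0000: CF_t = 103.400000, DF = 0.928599, PV = 96.017179
Price P = sum_t PV_t = 102.570421
Convexity numerator sum_t t*(t + 1/m) * CF_t / (1+y/m)^(m*t + 2):
  t = 1.0000: term = 6.314476
  t = 2.0000: term = 18.481393
  t = 3.0000: term = 1096.686400
Convexity = (1/P) * sum = 1121.482269 / 102.570421 = 10.933779

Answer: Convexity = 10.9338


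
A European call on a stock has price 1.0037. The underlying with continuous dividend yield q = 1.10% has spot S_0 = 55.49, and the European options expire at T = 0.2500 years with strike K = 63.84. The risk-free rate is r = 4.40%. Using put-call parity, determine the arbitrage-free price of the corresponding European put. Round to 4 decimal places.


Answer: Put price = 8.8077

Derivation:
Put-call parity: C - P = S_0 * exp(-qT) - K * exp(-rT).
S_0 * exp(-qT) = 55.4900 * 0.99725378 = 55.33761213
K * exp(-rT) = 63.8400 * 0.98906028 = 63.14160820
P = C - S*exp(-qT) + K*exp(-rT)
P = 1.0037 - 55.33761213 + 63.14160820 = 8.8077


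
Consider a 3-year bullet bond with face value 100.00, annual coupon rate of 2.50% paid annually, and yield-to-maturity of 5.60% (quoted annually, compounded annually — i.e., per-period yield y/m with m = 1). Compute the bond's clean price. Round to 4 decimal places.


Answer: Price = 91.6520

Derivation:
Coupon per period c = face * coupon_rate / m = 2.500000
Periods per year m = 1; per-period yield y/m = 0.056000
Number of cashflows N = 3
Cashflows (t years, CF_t, discount factor 1/(1+y/m)^(m*t), PV):
  t = 1.0000: CF_t = 2.500000, DF = 0.946970, PV = 2.367424
  t = 2.0000: CF_t = 2.500000, DF = 0.896752, PV = 2.241879
  t = 3.0000: CF_t = 102.500000, DF = 0.849197, PV = 87.042651
Price P = sum_t PV_t = 91.651955


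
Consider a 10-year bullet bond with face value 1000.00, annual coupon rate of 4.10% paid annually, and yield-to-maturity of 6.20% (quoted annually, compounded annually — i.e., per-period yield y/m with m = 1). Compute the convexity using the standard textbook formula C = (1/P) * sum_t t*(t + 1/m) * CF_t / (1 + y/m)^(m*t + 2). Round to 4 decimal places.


Coupon per period c = face * coupon_rate / m = 41.000000
Periods per year m = 1; per-period yield y/m = 0.062000
Number of cashflows N = 10
Cashflows (t years, CF_t, discount factor 1/(1+y/m)^(m*t), PV):
  t = 1.0000: CF_t = 41.000000, DF = 0.941620, PV = 38.606403
  t = 2.0000: CF_t = 41.000000, DF = 0.886647, PV = 36.352545
  t = 3.0000: CF_t = 41.000000, DF = 0.834885, PV = 34.230269
  t = 4.0000: CF_t = 41.000000, DF = 0.786144, PV = 32.231891
  t = 5.0000: CF_t = 41.000000, DF = 0.740248, PV = 30.350180
  t = 6.0000: CF_t = 41.000000, DF = 0.697032, PV = 28.578324
  t = 7.0000: CF_t = 41.000000, DF = 0.656339, PV = 26.909910
  t = 8.0000: CF_t = 41.000000, DF = 0.618022, PV = 25.338898
  t = 9.0000: CF_t = 41.000000, DF = 0.581942, PV = 23.859603
  t = 10.0000: CF_t = 1041.000000, DF = 0.547968, PV = 570.434209
Price P = sum_t PV_t = 846.892231
Convexity numerator sum_t t*(t + 1/m) * CF_t / (1+y/m)^(m*t + 2):
  t = 1.0000: term = 68.460537
  t = 2.0000: term = 193.391348
  t = 3.0000: term = 364.202162
  t = 4.0000: term = 571.566481
  t = 5.0000: term = 807.297289
  t = 6.0000: term = 1064.233715
  t = 7.0000: term = 1336.137746
  t = 8.0000: term = 1617.600177
  t = 9.0000: term = 1903.955010
  t = 10.0000: term = 55635.143649
Convexity = (1/P) * sum = 63561.988113 / 846.892231 = 75.053219

Answer: Convexity = 75.0532


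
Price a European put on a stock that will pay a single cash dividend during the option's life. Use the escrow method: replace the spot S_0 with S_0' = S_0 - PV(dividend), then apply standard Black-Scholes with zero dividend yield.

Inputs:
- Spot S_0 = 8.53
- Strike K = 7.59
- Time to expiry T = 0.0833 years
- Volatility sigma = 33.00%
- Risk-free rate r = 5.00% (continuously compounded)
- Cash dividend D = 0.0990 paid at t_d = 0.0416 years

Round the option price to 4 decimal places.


Answer: Price = 0.0474

Derivation:
PV(D) = D * exp(-r * t_d) = 0.0990 * 0.99792216 = 0.09879429
S_0' = S_0 - PV(D) = 8.5300 - 0.09879429 = 8.43120571
d1 = (ln(S_0'/K) + (r + sigma^2/2)*T) / (sigma*sqrt(T)) = 1.19492243
d2 = d1 - sigma*sqrt(T) = 1.09967869
exp(-rT) = 0.99584366
N(-d1) = 0.11605867; N(-d2) = 0.13573607
P = K * exp(-rT) * N(-d2) - S_0' * N(-d1) = 7.5900 * 0.99584366 * 0.13573607 - 8.43120571 * 0.11605867 = 0.0474


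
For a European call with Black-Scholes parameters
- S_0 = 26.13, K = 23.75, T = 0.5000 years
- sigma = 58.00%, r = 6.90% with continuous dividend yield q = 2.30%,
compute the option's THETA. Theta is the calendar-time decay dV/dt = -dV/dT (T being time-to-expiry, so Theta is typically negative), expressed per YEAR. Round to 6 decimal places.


Answer: Theta = -4.175848

Derivation:
d1 = 0.4940032042; d2 = 0.0838812711
phi(d1) = 0.3531161935; exp(-qT) = 0.9885658722; exp(-rT) = 0.9660883397
Theta = -S*exp(-qT)*phi(d1)*sigma/(2*sqrt(T)) - r*K*exp(-rT)*N(d2) + q*S*exp(-qT)*N(d1)
N(d1) = 0.6893480417; N(d2) = 0.5334245847; sqrt(T) = 0.7071067812
Term 1 = -26.1300 * 0.9885658722 * 0.3531161935 * 0.5800 / (2 * 0.7071067812) = -3.7408961596
Term 2 = -0.0690 * 23.7500 * 0.9660883397 * 0.5334245847 = -0.8445056760
Term 3 = 0.0230 * 26.1300 * 0.9885658722 * 0.6893480417 = 0.4095542201
Theta = -3.7408961596 + (-0.8445056760) + (0.4095542201) = -4.175848
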